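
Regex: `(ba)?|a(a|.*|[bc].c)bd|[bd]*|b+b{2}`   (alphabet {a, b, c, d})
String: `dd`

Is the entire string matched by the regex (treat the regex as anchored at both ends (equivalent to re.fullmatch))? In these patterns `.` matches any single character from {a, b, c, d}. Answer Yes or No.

Yes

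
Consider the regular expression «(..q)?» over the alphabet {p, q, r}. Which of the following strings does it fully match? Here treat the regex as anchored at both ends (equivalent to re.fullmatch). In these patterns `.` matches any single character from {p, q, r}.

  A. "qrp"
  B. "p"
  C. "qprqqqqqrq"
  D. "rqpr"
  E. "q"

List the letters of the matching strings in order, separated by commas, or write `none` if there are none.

none

A → no match
B → no match
C → no match
D → no match
E → no match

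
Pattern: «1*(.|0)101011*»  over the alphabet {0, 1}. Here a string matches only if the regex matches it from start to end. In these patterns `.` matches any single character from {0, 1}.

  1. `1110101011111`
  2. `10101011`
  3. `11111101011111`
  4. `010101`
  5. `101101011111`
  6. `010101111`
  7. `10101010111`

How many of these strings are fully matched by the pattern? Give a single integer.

1 → match
2 → match
3 → match
4 → match
5 → no match
6 → match
7 → no match
Total matched: 5

5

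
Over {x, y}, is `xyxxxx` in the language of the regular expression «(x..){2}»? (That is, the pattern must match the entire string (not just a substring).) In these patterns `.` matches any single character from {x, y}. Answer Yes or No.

Yes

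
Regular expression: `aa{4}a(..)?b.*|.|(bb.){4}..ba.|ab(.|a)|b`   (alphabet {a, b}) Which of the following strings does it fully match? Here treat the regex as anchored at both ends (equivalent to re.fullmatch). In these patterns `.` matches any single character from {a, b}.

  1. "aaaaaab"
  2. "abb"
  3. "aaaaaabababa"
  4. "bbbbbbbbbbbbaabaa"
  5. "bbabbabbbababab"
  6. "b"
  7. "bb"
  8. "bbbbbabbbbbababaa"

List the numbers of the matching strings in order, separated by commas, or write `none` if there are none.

1, 2, 3, 4, 6, 8

1 → match
2 → match
3 → match
4 → match
5 → no match
6 → match
7 → no match
8 → match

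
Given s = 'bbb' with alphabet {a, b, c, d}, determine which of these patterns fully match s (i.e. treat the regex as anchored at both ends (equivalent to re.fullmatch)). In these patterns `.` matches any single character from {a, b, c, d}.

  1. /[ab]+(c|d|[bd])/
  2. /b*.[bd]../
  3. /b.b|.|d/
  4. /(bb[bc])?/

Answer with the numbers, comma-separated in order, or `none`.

1 → match
2 → no match
3 → match
4 → match

1, 3, 4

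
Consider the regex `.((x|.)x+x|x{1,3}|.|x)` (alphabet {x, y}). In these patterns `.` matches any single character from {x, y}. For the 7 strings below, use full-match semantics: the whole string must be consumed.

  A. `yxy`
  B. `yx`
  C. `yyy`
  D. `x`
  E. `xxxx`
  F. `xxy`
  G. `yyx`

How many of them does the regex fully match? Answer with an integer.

2

A → no match
B → match
C → no match
D → no match
E → match
F → no match
G → no match
Total matched: 2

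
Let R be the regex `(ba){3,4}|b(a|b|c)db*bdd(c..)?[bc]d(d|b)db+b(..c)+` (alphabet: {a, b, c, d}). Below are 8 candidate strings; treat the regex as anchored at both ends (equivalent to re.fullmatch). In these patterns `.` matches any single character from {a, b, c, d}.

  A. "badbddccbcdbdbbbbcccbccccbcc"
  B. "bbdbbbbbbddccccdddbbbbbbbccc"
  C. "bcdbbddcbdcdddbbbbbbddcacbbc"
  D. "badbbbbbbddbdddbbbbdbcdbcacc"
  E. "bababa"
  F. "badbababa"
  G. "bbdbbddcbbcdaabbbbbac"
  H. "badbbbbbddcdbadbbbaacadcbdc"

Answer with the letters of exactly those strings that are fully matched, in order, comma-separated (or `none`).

A → match
B → match
C → no match
D → match
E → match
F → no match
G → no match
H → no match

A, B, D, E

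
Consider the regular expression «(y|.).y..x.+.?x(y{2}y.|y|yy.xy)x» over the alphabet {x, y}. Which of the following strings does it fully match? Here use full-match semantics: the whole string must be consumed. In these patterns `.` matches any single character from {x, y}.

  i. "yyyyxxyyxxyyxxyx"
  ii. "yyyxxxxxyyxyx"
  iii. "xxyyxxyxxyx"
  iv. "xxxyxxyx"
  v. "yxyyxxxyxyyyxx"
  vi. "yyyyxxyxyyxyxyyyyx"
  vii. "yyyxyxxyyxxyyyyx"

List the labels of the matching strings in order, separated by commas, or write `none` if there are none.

i, ii, iii, v, vi, vii

i → match
ii → match
iii. "xxyyxxyxxyx" → match
iv. "xxxyxxyx" → no match
v → match
vi → match
vii → match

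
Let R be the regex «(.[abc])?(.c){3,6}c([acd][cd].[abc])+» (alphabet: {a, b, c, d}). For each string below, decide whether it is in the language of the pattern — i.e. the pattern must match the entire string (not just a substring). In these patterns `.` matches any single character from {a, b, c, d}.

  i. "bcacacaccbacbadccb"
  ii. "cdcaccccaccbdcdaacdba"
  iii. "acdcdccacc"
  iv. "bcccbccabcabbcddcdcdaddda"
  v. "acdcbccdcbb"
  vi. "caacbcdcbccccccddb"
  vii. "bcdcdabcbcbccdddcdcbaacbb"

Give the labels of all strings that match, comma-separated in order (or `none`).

v

i → no match
ii → no match
iii → no match
iv → no match
v → match
vi → no match
vii → no match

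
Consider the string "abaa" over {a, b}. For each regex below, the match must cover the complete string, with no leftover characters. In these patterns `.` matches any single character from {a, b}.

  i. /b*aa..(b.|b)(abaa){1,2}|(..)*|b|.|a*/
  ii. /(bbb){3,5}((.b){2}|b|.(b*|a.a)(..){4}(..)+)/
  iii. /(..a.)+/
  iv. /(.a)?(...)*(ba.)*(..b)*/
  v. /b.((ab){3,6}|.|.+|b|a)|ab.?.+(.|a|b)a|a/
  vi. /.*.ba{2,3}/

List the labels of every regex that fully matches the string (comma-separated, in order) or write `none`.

i → match
ii → no match — must start with "bbb"
iii → match
iv → no match
v → no match
vi → match

i, iii, vi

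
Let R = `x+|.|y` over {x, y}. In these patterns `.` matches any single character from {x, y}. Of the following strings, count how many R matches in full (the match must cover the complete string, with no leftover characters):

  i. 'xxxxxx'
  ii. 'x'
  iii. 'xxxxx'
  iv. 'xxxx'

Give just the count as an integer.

4

i → match
ii → match
iii → match
iv → match
Total matched: 4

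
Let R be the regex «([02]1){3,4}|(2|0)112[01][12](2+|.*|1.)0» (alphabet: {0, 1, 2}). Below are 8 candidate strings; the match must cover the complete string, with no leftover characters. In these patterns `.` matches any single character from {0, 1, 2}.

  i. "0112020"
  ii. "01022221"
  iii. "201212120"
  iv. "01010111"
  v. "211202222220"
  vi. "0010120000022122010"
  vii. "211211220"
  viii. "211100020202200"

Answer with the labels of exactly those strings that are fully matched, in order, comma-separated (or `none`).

i, v, vii

i. "0112020" → match
ii. "01022221" → no match
iii. "201212120" → no match
iv. "01010111" → no match
v. "211202222220" → match
vi → no match
vii. "211211220" → match
viii → no match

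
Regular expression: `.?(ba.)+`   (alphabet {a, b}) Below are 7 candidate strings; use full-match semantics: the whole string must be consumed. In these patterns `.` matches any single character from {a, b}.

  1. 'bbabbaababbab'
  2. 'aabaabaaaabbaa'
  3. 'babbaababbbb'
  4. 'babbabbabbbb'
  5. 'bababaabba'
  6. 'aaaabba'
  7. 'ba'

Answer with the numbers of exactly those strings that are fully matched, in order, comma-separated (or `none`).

1

1 → match
2 → no match
3. 'babbaababbbb' → no match
4. 'babbabbabbbb' → no match
5. 'bababaabba' → no match
6. 'aaaabba' → no match
7. 'ba' → no match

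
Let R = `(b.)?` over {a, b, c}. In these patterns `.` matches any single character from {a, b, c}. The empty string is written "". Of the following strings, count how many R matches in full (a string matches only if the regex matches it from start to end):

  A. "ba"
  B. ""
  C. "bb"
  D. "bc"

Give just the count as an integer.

4

A → match
B → match
C → match
D → match
Total matched: 4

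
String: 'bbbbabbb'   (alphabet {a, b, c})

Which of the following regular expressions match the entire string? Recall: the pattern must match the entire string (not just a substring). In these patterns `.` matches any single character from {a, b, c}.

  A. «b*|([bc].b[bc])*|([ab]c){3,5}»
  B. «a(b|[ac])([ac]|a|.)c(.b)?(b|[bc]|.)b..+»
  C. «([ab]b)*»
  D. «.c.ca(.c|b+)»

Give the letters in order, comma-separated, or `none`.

C

A → no match
B → no match — must start with 'a'
C → match
D → no match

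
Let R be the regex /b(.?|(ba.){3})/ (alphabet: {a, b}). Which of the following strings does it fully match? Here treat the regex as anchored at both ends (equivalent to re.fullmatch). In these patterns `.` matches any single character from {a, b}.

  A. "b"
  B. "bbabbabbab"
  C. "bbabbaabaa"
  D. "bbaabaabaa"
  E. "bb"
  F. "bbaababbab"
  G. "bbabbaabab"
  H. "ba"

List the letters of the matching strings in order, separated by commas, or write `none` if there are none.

A. "b" → match
B. "bbabbabbab" → match
C. "bbabbaabaa" → match
D. "bbaabaabaa" → match
E. "bb" → match
F. "bbaababbab" → match
G. "bbabbaabab" → match
H. "ba" → match

A, B, C, D, E, F, G, H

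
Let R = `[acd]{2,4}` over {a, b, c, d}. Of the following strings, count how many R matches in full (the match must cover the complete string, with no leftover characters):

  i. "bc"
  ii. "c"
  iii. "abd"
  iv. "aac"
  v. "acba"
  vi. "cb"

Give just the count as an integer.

1

i. "bc" → no match
ii. "c" → no match
iii. "abd" → no match
iv. "aac" → match
v. "acba" → no match
vi. "cb" → no match
Total matched: 1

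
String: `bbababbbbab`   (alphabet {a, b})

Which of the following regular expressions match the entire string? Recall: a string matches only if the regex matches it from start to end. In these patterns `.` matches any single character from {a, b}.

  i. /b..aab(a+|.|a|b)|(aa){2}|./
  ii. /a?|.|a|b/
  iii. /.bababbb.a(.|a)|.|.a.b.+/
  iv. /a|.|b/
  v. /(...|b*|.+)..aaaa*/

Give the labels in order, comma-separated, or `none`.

iii

i → no match
ii → no match
iii → match
iv → no match
v → no match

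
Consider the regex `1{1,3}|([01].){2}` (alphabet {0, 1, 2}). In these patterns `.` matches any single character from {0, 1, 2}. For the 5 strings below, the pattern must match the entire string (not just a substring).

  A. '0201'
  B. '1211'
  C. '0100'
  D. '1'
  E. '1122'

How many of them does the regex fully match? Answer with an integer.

4

A → match
B → match
C → match
D → match
E → no match
Total matched: 4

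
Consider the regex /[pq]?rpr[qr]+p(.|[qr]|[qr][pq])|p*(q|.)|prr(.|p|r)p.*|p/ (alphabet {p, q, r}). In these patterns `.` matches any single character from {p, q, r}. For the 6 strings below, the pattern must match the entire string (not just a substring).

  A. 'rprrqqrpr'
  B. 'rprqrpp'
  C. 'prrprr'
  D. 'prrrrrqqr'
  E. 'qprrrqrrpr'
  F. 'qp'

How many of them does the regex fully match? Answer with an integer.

2

A. 'rprrqqrpr' → match
B. 'rprqrpp' → match
C. 'prrprr' → no match
D. 'prrrrrqqr' → no match
E. 'qprrrqrrpr' → no match
F. 'qp' → no match
Total matched: 2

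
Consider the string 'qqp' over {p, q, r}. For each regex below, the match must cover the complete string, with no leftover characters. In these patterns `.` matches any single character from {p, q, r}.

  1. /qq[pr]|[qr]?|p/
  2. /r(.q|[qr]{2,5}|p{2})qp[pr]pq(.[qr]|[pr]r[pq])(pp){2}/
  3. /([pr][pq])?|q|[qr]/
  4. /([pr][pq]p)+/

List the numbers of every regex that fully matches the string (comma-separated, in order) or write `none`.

1 → match
2 → no match — must start with 'r'
3 → no match
4 → no match

1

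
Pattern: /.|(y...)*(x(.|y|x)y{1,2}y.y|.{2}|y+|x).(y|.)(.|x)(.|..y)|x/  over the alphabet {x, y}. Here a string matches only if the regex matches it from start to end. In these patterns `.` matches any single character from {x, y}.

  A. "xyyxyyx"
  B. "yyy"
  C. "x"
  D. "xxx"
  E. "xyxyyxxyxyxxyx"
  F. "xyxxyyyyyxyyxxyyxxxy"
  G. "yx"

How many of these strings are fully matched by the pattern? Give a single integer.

1

A → no match
B → no match
C → match
D → no match
E → no match
F → no match
G → no match
Total matched: 1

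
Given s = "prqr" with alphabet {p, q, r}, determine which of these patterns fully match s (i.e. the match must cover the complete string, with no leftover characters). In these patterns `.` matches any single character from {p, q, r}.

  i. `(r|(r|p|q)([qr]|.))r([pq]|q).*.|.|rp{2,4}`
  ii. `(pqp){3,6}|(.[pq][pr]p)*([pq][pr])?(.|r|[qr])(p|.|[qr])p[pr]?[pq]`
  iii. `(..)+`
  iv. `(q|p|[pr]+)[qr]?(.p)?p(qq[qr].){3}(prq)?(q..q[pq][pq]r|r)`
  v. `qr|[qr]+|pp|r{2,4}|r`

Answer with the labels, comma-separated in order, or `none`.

i → no match
ii → no match
iii → match
iv → no match
v → no match

iii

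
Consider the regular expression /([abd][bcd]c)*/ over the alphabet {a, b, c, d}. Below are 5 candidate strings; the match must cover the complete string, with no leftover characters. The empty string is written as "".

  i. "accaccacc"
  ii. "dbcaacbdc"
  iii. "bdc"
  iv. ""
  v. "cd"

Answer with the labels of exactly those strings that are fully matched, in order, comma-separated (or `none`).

i, iii, iv

i. "accaccacc" → match
ii. "dbcaacbdc" → no match
iii. "bdc" → match
iv. "" → match
v. "cd" → no match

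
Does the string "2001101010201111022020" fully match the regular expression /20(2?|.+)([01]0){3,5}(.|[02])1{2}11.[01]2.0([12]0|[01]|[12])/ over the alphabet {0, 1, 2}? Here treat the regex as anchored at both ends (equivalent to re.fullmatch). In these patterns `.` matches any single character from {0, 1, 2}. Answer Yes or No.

No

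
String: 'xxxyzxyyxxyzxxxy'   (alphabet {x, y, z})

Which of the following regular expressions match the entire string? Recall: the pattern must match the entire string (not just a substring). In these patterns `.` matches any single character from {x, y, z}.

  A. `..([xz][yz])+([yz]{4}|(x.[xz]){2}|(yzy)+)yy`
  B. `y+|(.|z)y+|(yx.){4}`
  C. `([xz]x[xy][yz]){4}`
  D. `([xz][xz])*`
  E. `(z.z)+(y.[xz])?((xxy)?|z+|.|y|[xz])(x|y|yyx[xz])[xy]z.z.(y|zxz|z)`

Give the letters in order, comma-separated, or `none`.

A → no match — must end with 'yy'
B → no match
C → match
D → no match
E → no match — must start with 'z'

C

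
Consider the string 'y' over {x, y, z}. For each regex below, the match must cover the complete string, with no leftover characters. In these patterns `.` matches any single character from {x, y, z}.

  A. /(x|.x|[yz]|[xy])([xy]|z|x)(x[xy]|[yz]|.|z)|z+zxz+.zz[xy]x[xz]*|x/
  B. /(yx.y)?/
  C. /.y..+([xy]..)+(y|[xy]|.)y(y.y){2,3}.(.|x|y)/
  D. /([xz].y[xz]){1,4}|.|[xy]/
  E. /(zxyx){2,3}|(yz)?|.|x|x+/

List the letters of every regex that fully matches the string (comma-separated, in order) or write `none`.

D, E

A → no match
B → no match
C → no match
D → match
E → match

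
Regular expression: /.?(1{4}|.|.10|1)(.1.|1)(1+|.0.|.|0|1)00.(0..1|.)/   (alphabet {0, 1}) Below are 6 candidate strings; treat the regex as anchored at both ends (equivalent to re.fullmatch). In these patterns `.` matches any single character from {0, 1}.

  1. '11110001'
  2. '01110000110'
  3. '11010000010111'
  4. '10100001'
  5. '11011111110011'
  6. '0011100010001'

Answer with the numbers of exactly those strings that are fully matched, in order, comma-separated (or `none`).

1, 3, 4, 5, 6

1 → match
2 → no match
3 → match
4 → match
5 → match
6 → match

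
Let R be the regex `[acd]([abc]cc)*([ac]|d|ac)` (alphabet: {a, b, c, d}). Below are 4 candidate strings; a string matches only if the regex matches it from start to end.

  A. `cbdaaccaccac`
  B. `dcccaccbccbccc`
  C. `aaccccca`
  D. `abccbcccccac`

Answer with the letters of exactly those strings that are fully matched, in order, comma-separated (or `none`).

B, C, D

A → no match
B → match
C → match
D → match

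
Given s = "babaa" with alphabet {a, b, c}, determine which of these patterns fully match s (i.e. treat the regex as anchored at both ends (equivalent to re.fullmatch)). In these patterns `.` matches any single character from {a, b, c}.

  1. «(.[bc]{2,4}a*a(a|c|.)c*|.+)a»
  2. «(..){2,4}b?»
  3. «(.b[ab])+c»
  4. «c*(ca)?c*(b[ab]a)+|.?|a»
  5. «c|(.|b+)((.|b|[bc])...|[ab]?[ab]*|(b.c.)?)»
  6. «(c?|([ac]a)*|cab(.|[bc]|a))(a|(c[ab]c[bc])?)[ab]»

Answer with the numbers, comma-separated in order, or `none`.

1, 5

1 → match
2 → no match
3 → no match — must end with "c"
4 → no match
5 → match
6 → no match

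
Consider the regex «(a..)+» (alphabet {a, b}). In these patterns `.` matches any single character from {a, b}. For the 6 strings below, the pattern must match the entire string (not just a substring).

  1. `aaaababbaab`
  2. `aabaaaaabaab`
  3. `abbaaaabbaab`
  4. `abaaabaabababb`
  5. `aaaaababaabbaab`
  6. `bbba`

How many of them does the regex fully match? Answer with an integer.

3

1 → no match
2 → match
3 → match
4 → no match
5 → match
6 → no match — must start with `a`
Total matched: 3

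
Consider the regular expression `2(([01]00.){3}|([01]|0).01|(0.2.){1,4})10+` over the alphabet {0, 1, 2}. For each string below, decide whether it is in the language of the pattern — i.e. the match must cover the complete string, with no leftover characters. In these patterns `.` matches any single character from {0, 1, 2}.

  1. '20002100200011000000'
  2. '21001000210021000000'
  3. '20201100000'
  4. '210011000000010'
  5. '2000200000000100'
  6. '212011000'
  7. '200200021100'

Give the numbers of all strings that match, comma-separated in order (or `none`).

1, 2, 3, 4, 5, 6, 7

1 → match
2 → match
3. '20201100000' → match
4 → match
5 → match
6. '212011000' → match
7. '200200021100' → match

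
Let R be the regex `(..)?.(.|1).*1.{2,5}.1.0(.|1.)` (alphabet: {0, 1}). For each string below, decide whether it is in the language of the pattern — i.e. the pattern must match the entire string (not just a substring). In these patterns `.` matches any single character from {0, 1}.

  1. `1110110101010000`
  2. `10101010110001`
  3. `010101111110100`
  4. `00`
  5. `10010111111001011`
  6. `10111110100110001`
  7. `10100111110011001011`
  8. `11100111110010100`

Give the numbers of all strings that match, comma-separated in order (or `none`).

1 → no match
2 → no match
3 → no match
4 → no match
5 → no match
6 → no match
7 → no match
8 → no match

none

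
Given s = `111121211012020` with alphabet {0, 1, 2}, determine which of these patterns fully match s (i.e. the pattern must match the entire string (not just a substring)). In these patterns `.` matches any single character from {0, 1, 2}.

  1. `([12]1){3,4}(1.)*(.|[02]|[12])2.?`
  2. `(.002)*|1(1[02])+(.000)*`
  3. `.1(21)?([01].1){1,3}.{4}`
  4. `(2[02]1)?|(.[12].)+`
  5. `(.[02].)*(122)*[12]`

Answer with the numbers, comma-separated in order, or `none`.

1, 4

1 → match
2 → no match
3 → no match
4 → match
5 → no match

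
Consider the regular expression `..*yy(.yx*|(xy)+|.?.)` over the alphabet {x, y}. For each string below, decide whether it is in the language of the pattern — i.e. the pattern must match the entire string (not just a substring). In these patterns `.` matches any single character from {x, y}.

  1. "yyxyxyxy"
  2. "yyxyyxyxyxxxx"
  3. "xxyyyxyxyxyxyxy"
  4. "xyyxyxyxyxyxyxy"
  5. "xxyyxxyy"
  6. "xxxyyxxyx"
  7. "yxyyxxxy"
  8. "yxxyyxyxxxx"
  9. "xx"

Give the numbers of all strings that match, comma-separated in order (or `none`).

3, 4, 8

1. "yyxyxyxy" → no match
2 → no match
3 → match
4 → match
5. "xxyyxxyy" → no match
6. "xxxyyxxyx" → no match
7. "yxyyxxxy" → no match
8. "yxxyyxyxxxx" → match
9. "xx" → no match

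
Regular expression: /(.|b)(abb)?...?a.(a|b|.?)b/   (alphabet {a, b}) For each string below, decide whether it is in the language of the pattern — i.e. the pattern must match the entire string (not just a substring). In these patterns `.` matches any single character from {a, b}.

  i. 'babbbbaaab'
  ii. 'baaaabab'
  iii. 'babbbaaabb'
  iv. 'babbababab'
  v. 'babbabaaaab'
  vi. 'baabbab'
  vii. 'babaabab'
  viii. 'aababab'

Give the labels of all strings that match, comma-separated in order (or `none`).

i. 'babbbbaaab' → match
ii. 'baaaabab' → match
iii. 'babbbaaabb' → match
iv. 'babbababab' → match
v. 'babbabaaaab' → match
vi. 'baabbab' → no match
vii. 'babaabab' → match
viii. 'aababab' → match

i, ii, iii, iv, v, vii, viii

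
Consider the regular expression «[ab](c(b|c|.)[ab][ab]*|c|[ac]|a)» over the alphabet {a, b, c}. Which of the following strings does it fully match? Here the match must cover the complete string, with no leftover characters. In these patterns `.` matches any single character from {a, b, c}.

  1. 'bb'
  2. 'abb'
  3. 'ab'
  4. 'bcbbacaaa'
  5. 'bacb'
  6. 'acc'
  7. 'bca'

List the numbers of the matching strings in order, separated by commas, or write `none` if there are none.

1 → no match
2 → no match
3 → no match
4 → no match
5 → no match
6 → no match
7 → no match

none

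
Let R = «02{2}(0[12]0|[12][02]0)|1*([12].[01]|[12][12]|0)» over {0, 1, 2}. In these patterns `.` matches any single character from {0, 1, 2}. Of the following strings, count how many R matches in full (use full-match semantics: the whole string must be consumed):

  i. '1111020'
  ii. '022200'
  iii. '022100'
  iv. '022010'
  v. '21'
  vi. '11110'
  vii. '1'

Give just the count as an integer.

5

i → no match
ii → match
iii → match
iv → match
v → match
vi → match
vii → no match
Total matched: 5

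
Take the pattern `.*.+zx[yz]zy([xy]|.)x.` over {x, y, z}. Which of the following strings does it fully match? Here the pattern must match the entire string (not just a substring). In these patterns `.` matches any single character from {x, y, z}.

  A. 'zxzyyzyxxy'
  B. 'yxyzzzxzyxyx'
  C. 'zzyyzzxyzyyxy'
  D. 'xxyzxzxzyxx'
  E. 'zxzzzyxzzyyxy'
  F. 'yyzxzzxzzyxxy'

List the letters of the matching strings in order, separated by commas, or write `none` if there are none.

A → no match
B → no match
C → match
D → no match
E → no match
F → match

C, F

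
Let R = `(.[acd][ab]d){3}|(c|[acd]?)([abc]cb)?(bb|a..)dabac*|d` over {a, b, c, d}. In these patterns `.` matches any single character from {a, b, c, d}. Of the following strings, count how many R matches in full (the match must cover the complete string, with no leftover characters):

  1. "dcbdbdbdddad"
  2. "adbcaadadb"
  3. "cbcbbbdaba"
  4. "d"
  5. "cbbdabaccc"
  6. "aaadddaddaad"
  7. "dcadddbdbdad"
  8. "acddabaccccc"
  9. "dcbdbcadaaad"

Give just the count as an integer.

8

1. "dcbdbdbdddad" → match
2. "adbcaadadb" → no match
3. "cbcbbbdaba" → match
4. "d" → match
5. "cbbdabaccc" → match
6. "aaadddaddaad" → match
7. "dcadddbdbdad" → match
8. "acddabaccccc" → match
9. "dcbdbcadaaad" → match
Total matched: 8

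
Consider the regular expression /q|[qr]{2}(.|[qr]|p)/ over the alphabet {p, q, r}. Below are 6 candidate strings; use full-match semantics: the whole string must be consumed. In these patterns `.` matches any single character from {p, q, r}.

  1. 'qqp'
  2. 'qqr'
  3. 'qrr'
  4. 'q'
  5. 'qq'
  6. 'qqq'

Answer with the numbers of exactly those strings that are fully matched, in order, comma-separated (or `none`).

1, 2, 3, 4, 6

1 → match
2 → match
3 → match
4 → match
5 → no match
6 → match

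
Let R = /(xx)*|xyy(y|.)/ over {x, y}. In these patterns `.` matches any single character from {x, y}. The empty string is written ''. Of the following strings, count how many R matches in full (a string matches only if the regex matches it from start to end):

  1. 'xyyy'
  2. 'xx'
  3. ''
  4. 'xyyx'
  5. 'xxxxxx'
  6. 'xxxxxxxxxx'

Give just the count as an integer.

6

1 → match
2 → match
3 → match
4 → match
5 → match
6 → match
Total matched: 6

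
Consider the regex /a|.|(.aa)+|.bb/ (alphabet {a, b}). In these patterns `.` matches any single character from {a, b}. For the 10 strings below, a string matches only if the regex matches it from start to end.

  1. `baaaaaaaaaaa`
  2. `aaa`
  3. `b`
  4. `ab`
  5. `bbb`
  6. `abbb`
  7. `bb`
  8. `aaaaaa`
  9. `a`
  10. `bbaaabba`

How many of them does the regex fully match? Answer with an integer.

1 → match
2 → match
3 → match
4 → no match
5 → match
6 → no match
7 → no match
8 → match
9 → match
10 → no match
Total matched: 6

6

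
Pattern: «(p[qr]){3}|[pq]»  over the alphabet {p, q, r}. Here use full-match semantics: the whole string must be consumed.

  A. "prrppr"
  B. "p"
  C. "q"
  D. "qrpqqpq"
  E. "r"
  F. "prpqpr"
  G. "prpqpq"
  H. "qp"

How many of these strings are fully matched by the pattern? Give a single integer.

4

A. "prrppr" → no match
B. "p" → match
C. "q" → match
D. "qrpqqpq" → no match
E. "r" → no match
F. "prpqpr" → match
G. "prpqpq" → match
H. "qp" → no match
Total matched: 4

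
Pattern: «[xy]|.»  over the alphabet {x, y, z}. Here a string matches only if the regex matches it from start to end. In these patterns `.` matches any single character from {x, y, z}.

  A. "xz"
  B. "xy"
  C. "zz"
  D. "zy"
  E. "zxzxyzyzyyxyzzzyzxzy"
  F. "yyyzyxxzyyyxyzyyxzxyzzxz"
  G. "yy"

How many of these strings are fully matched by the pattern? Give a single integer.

0

A. "xz" → no match
B. "xy" → no match
C. "zz" → no match
D. "zy" → no match
E → no match
F → no match
G. "yy" → no match
Total matched: 0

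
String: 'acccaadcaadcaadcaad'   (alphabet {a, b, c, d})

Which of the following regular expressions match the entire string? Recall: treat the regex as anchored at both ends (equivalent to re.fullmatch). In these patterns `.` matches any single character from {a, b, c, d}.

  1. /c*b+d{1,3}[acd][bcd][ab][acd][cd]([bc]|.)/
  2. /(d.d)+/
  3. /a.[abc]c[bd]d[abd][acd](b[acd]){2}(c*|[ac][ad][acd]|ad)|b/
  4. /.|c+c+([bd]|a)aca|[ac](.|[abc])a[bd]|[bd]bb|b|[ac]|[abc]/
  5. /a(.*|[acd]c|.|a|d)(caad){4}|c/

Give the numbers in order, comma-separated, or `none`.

5

1 → no match
2 → no match — must start with 'd'
3 → no match
4 → no match
5 → match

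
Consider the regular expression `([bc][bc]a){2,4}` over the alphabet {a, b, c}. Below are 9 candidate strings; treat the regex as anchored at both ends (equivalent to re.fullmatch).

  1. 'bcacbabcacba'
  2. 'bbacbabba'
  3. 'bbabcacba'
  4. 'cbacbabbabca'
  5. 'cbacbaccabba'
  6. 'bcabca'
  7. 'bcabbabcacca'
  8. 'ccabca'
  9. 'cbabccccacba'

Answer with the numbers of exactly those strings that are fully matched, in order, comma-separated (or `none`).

1, 2, 3, 4, 5, 6, 7, 8

1 → match
2 → match
3 → match
4 → match
5 → match
6 → match
7 → match
8 → match
9 → no match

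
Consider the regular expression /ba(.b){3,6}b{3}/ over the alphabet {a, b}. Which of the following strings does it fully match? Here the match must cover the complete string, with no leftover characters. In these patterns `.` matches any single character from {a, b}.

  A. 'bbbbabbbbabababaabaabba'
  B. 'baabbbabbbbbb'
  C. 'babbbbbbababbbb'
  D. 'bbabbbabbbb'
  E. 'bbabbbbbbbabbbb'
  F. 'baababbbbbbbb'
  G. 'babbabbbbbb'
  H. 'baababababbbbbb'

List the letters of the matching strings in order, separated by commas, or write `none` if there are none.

A → no match — must start with 'ba'
B → match
C → match
D → no match — must start with 'ba'
E → no match — must start with 'ba'
F → match
G → match
H → match

B, C, F, G, H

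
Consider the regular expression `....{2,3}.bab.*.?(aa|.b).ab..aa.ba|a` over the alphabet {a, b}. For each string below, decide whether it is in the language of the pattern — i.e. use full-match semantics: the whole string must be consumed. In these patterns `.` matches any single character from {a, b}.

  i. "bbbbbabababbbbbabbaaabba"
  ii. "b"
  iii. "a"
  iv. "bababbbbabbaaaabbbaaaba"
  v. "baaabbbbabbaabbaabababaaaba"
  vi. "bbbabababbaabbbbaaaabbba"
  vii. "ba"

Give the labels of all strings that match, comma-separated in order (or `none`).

i, iii, iv, v

i → match
ii → no match
iii → match
iv → match
v → match
vi → no match
vii → no match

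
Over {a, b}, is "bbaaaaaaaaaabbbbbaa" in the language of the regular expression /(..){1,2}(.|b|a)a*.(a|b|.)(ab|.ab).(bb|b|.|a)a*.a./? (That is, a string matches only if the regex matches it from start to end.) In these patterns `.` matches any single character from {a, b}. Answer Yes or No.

Yes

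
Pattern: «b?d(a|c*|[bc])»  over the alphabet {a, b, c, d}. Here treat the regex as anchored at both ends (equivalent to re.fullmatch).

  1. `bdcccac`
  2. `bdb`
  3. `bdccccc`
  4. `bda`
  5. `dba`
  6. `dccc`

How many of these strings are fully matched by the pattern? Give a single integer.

4

1 → no match
2 → match
3 → match
4 → match
5 → no match
6 → match
Total matched: 4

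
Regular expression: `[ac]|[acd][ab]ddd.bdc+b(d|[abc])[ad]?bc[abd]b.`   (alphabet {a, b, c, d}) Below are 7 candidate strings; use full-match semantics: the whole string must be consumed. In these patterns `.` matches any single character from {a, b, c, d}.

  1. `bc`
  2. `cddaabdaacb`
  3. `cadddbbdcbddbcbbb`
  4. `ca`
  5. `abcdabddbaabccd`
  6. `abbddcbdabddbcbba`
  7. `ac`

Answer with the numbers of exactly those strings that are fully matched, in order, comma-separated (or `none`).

1 → no match
2 → no match
3 → match
4 → no match
5 → no match
6 → no match
7 → no match

3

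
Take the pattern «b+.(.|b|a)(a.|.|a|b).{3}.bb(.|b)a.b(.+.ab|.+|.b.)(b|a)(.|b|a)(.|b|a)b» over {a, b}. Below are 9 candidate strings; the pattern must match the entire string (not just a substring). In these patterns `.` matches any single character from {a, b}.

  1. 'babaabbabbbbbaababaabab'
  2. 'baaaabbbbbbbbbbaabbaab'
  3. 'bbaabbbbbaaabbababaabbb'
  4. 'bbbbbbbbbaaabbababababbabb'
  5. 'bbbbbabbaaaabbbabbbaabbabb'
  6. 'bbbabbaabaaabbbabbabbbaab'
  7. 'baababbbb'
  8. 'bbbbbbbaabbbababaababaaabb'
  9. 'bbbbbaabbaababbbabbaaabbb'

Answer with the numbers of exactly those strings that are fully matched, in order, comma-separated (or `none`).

1 → no match
2 → no match
3 → no match
4 → no match
5 → match
6 → no match
7 → no match
8 → no match
9 → no match

5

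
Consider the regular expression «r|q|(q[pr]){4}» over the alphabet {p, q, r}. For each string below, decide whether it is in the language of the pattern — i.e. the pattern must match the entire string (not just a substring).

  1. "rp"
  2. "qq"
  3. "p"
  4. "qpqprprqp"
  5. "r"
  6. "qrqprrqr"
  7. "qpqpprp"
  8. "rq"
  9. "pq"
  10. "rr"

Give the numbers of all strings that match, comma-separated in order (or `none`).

5

1 → no match
2 → no match
3 → no match
4 → no match
5 → match
6 → no match
7 → no match
8 → no match
9 → no match
10 → no match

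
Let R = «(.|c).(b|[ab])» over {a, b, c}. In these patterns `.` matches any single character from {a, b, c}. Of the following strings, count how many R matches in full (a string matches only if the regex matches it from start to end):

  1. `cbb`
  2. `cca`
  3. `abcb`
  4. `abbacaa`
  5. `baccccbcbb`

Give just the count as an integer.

1 → match
2 → match
3 → no match
4 → no match
5 → no match
Total matched: 2

2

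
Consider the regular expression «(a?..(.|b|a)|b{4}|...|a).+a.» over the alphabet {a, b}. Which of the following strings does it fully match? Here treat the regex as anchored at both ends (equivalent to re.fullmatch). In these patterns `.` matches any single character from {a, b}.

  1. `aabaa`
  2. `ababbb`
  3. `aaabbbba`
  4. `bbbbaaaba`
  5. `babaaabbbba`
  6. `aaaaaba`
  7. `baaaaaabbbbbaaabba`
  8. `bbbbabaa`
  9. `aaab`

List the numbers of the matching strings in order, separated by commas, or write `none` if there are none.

1 → match
2 → no match
3 → no match
4 → no match
5 → no match
6 → no match
7 → no match
8 → match
9 → match

1, 8, 9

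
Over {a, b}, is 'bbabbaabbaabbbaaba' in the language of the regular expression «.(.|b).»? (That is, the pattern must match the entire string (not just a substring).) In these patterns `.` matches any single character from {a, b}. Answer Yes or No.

No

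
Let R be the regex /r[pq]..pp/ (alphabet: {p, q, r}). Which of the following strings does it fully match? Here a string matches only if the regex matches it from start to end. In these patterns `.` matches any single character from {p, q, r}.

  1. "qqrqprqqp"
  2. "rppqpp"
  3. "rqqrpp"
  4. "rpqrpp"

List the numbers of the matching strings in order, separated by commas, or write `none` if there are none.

2, 3, 4

1 → no match — must start with "r"
2 → match
3 → match
4 → match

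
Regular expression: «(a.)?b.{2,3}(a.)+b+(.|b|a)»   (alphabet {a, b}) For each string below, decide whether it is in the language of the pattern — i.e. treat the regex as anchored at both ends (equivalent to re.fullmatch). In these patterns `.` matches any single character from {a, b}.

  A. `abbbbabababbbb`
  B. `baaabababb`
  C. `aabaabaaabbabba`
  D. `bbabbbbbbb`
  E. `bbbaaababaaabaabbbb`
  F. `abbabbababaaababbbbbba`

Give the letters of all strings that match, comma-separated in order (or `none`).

A → match
B → no match
C → no match
D → no match
E → match
F → match

A, E, F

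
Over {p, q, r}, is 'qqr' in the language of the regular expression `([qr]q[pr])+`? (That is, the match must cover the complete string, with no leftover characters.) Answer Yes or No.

Yes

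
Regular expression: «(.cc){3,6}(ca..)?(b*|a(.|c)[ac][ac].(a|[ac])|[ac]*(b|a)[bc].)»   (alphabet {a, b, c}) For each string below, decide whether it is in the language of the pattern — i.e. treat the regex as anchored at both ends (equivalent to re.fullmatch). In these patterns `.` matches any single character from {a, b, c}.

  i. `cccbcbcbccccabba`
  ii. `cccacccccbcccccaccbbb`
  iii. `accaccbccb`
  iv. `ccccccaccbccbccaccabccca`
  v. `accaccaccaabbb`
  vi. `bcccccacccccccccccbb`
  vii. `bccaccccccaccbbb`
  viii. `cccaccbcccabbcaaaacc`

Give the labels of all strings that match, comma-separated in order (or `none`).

ii, iii, iv, v, vi, vii, viii

i → no match
ii → match
iii → match
iv → match
v → match
vi → match
vii → match
viii → match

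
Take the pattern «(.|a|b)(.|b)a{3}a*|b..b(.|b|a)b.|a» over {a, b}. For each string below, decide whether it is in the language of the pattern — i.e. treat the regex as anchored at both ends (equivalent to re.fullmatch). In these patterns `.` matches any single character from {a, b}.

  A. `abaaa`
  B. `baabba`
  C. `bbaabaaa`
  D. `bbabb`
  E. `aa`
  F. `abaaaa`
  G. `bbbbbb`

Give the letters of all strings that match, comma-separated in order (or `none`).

A → match
B → no match
C → no match
D → no match
E → no match
F → match
G → no match

A, F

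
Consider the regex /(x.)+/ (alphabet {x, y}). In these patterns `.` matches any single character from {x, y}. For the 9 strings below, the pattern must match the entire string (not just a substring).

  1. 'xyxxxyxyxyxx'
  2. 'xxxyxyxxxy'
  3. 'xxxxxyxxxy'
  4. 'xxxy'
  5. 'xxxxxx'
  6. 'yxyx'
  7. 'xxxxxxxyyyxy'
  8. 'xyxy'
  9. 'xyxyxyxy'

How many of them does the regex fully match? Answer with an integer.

7

1 → match
2 → match
3 → match
4 → match
5 → match
6 → no match — must start with 'x'
7 → no match
8 → match
9 → match
Total matched: 7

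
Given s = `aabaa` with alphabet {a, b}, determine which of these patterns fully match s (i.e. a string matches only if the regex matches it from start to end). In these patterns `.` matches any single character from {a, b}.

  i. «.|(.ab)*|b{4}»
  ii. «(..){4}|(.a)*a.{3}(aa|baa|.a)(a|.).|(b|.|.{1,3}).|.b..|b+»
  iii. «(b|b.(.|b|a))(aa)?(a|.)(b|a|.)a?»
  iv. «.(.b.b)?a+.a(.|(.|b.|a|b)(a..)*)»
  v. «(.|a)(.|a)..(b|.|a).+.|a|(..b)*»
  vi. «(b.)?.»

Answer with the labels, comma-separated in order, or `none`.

i → no match
ii → no match
iii → no match — must start with `b`
iv → match
v → no match
vi → no match

iv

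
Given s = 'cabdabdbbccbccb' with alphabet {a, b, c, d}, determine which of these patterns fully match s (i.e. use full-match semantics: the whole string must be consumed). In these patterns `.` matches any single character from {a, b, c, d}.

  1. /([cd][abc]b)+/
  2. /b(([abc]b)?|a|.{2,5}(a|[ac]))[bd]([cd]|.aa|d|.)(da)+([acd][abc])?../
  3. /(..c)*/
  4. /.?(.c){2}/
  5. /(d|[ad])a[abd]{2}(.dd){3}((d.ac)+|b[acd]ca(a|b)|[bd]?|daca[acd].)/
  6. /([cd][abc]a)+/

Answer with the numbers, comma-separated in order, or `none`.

1 → match
2 → no match — must start with 'b'
3 → no match
4 → no match — must end with 'c'
5 → no match
6 → no match — must end with 'a'

1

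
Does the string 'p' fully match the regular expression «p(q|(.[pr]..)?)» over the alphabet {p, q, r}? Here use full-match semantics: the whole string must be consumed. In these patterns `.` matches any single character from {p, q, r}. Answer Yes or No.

Yes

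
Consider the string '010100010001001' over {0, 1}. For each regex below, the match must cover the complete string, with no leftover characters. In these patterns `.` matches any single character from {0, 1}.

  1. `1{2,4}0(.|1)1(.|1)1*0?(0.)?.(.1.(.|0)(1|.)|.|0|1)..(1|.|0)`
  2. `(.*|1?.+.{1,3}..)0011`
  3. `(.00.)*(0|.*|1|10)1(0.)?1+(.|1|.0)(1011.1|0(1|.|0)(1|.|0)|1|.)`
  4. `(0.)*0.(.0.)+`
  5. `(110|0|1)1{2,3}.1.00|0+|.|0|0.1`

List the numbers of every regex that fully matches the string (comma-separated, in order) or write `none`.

1 → no match — must start with '1'
2 → no match — must end with '0011'
3 → no match
4 → match
5 → no match

4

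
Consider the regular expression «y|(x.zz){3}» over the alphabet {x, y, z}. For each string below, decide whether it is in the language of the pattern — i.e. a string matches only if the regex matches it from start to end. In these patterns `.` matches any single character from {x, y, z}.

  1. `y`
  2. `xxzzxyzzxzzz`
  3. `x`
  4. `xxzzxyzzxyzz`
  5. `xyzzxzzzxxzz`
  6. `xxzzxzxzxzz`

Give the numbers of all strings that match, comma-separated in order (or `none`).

1, 2, 4, 5

1 → match
2 → match
3 → no match
4 → match
5 → match
6 → no match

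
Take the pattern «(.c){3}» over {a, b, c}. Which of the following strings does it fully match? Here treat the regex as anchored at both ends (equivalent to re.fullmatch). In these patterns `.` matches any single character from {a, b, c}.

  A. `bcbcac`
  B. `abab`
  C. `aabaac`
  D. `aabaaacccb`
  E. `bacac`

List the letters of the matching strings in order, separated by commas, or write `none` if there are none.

A

A. `bcbcac` → match
B. `abab` → no match — must end with `c`
C. `aabaac` → no match
D. `aabaaacccb` → no match — must end with `c`
E. `bacac` → no match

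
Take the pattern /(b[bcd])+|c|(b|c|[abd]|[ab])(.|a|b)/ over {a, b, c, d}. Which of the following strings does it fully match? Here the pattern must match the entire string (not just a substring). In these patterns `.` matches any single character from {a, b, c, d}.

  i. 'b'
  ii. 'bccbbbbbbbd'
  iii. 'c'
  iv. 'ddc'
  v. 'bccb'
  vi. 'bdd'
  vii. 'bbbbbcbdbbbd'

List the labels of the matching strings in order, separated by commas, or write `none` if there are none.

i. 'b' → no match
ii. 'bccbbbbbbbd' → no match
iii. 'c' → match
iv. 'ddc' → no match
v. 'bccb' → no match
vi. 'bdd' → no match
vii. 'bbbbbcbdbbbd' → match

iii, vii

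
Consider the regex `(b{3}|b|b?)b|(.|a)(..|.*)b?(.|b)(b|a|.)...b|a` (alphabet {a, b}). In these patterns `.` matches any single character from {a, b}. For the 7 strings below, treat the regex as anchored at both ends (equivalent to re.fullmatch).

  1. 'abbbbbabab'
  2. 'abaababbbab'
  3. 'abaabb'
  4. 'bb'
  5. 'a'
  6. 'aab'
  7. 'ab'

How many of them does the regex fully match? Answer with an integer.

4

1. 'abbbbbabab' → match
2. 'abaababbbab' → match
3. 'abaabb' → no match
4. 'bb' → match
5. 'a' → match
6. 'aab' → no match
7. 'ab' → no match
Total matched: 4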